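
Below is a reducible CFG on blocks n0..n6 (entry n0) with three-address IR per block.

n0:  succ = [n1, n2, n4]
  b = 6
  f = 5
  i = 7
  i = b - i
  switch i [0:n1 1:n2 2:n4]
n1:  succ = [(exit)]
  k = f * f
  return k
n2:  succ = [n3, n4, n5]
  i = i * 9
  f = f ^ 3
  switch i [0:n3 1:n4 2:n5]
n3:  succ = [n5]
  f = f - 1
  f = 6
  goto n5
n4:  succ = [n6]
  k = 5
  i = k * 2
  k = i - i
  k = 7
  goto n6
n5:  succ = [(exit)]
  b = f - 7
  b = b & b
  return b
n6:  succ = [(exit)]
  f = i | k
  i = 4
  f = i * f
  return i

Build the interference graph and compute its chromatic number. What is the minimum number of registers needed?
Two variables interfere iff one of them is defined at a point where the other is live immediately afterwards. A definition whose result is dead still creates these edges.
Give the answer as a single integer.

Block summaries:
  n0 def {b,f,i} use ∅
  n1 def {k} use {f}
  n2 def {f,i} use {f,i}
  n3 def {f} use {f}
  n4 def {i,k} use ∅
  n5 def {b} use {f}
  n6 def {f,i} use {i,k}

Live sets:
  n0: in=∅ out={f,i}
  n1: in={f} out=∅
  n2: in={f,i} out={f}
  n3: in={f} out={f}
  n4: in=∅ out={i,k}
  n5: in={f} out=∅
  n6: in={i,k} out=∅

Interfere edges:
  b — {f,i}
  f — {b,i}
  i — {b,f,k}
  k — {i}

Chromatic number:
  {b,f,i} pairwise interfere (3-clique) ⇒ χ ≥ 3
  3-colouring: c0={i}  c1={b,k}  c2={f}
  χ = 3

Answer: 3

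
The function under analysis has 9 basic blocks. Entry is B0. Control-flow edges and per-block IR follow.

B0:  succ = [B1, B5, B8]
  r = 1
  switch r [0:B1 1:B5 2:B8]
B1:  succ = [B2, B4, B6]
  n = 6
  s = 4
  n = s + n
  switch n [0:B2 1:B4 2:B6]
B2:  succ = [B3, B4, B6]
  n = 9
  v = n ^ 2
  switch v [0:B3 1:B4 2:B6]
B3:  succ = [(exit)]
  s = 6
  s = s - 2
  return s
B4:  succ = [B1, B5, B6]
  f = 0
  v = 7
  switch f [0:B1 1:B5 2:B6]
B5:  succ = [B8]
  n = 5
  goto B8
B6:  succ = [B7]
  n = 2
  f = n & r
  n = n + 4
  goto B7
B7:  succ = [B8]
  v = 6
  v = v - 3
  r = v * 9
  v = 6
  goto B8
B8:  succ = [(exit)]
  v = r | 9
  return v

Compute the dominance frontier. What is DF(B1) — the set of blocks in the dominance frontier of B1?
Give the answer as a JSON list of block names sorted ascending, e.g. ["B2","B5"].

idom tree: B1←B0 B2←B1 B3←B2 B4←B1 B5←B0 B6←B1 B7←B6 B8←B0
Dom∩ at merges:
  B1: preds {B0,B4}: {B0} ∩ {B0,B1,B4} = {B0}; idom=B0
  B4: preds {B1,B2}: {B0,B1} ∩ {B0,B1,B2} = {B0,B1}; idom=B1
  B5: preds {B0,B4}: {B0} ∩ {B0,B1,B4} = {B0}; idom=B0
  B6: preds {B1,B2,B4}: {B0,B1} ∩ {B0,B1,B2} ∩ {B0,B1,B4} = {B0,B1}; idom=B1
  B8: preds {B0,B5,B7}: {B0} ∩ {B0,B5} ∩ {B0,B1,B6,B7} = {B0}; idom=B0

DF derivation:
  join B1 pred B0: · stop@B0
  join B1 pred B4: B4→B1 stop@B0
  join B4 pred B1: · stop@B1
  join B4 pred B2: B2 stop@B1
  join B5 pred B0: · stop@B0
  join B5 pred B4: B4→B1 stop@B0
  join B6 pred B1: · stop@B1
  join B6 pred B2: B2 stop@B1
  join B6 pred B4: B4 stop@B1
  join B8 pred B0: · stop@B0
  join B8 pred B5: B5 stop@B0
  join B8 pred B7: B7→B6→B1 stop@B0
  B0: DF=∅
  B1: DF={B1,B5,B8}
  B2: DF={B4,B6}
  B3: DF=∅
  B4: DF={B1,B5,B6}
  B5: DF={B8}
  B6: DF={B8}
  B7: DF={B8}
  B8: DF=∅

DF(B1) = ["B1", "B5", "B8"]

Answer: ["B1", "B5", "B8"]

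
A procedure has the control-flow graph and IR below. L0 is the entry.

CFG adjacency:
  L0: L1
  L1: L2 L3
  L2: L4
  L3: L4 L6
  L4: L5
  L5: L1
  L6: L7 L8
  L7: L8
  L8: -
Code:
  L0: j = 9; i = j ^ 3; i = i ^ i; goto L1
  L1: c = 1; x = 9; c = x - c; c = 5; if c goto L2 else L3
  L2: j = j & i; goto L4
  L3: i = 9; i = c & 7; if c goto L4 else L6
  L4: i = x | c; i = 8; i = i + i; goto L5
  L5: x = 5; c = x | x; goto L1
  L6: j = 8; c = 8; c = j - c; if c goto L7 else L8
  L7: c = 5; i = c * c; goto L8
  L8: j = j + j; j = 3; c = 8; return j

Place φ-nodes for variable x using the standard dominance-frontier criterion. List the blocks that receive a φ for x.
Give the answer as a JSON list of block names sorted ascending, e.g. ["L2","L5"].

idom tree: L1←L0 L2←L1 L3←L1 L4←L1 L5←L4 L6←L3 L7←L6 L8←L6
Dom∩ at merges:
  L1: preds {L0,L5}: {L0} ∩ {L0,L1,L4,L5} = {L0}; idom=L0
  L4: preds {L2,L3}: {L0,L1,L2} ∩ {L0,L1,L3} = {L0,L1}; idom=L1
  L8: preds {L6,L7}: {L0,L1,L3,L6} ∩ {L0,L1,L3,L6,L7} = {L0,L1,L3,L6}; idom=L6

DF walk-up:
  join L1 pred L0: · stop@L0
  join L1 pred L5: L5→L4→L1 stop@L0
  join L4 pred L2: L2 stop@L1
  join L4 pred L3: L3 stop@L1
  join L8 pred L6: · stop@L6
  join L8 pred L7: L7 stop@L6
  DF(L0)=∅
  DF(L1)={L1}
  DF(L2)={L4}
  DF(L3)={L4}
  DF(L4)={L1}
  DF(L5)={L1}
  DF(L6)=∅
  DF(L7)={L8}
  DF(L8)=∅

φ for x: defs {L1,L5}
  DF⁺ = {L1}

Answer: ["L1"]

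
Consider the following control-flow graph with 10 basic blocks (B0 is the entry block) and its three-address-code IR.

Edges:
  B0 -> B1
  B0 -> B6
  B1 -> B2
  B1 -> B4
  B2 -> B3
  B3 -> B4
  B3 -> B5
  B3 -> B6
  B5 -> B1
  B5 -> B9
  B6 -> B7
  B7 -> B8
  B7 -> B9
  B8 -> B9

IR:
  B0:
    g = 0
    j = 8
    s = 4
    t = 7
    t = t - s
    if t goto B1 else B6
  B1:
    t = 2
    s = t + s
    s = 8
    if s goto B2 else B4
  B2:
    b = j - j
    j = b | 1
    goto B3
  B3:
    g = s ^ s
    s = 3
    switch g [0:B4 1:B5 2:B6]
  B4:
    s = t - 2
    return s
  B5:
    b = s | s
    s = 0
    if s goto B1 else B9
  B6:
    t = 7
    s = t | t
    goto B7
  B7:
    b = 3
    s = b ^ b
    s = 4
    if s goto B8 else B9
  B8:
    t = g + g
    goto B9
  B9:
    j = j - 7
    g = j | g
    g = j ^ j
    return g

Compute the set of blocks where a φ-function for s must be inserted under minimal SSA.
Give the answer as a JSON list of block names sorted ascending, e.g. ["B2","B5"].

Answer: ["B1", "B4", "B6", "B9"]

Derivation:
idom tree: B1←B0 B2←B1 B3←B2 B4←B1 B5←B3 B6←B0 B7←B6 B8←B7 B9←B0
Dom∩ at merges:
  B1: preds {B0,B5}: {B0} ∩ {B0,B1,B2,B3,B5} = {B0}; idom=B0
  B4: preds {B1,B3}: {B0,B1} ∩ {B0,B1,B2,B3} = {B0,B1}; idom=B1
  B6: preds {B0,B3}: {B0} ∩ {B0,B1,B2,B3} = {B0}; idom=B0
  B9: preds {B5,B7,B8}: {B0,B1,B2,B3,B5} ∩ {B0,B6,B7} ∩ {B0,B6,B7,B8} = {B0}; idom=B0

Frontier:
  join B1 pred B0: · stop@B0
  join B1 pred B5: B5→B3→B2→B1 stop@B0
  join B4 pred B1: · stop@B1
  join B4 pred B3: B3→B2 stop@B1
  join B6 pred B0: · stop@B0
  join B6 pred B3: B3→B2→B1 stop@B0
  join B9 pred B5: B5→B3→B2→B1 stop@B0
  join B9 pred B7: B7→B6 stop@B0
  join B9 pred B8: B8→B7→B6 stop@B0
  B0: DF=∅
  B1: DF={B1,B6,B9}
  B2: DF={B1,B4,B6,B9}
  B3: DF={B1,B4,B6,B9}
  B4: DF=∅
  B5: DF={B1,B9}
  B6: DF={B9}
  B7: DF={B9}
  B8: DF={B9}
  B9: DF=∅

φ for s: defs {B0,B1,B3,B4,B5,B6,B7}
  DF⁺ = {B1,B4,B6,B9}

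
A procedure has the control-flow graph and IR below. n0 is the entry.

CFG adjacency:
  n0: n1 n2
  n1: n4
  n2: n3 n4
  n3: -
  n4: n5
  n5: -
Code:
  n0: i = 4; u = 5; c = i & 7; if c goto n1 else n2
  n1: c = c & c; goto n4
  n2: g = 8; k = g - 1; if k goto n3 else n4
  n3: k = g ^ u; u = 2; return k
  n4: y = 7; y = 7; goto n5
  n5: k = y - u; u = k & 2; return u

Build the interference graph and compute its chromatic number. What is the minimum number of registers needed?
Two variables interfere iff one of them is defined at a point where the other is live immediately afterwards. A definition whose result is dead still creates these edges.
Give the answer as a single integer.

Answer: 3

Working:
Per-block:
  n0: def={c,i,u} ue=∅
  n1: def={c} ue={c}
  n2: def={g,k} ue=∅
  n3: def={k,u} ue={g,u}
  n4: def={y} ue=∅
  n5: def={k,u} ue={u,y}

Backward fixpoint:
  n0 li=∅ lo={c,u}
  n1 li={c,u} lo={u}
  n2 li={u} lo={g,u}
  n3 li={g,u} lo=∅
  n4 li={u} lo={u,y}
  n5 li={u,y} lo=∅

Conflict graph:
  c↔{u}
  g↔{k,u}
  i↔{u}
  k↔{g,u}
  u↔{c,g,i,k,y}
  y↔{u}

Registers:
  clique {g,k,u} ⇒ need ≥ 3
  assign c→r1 g→r1 i→r1 k→r2 u→r0 y→r1 — no edge inside a register ⇒ χ ≤ 3
  χ = 3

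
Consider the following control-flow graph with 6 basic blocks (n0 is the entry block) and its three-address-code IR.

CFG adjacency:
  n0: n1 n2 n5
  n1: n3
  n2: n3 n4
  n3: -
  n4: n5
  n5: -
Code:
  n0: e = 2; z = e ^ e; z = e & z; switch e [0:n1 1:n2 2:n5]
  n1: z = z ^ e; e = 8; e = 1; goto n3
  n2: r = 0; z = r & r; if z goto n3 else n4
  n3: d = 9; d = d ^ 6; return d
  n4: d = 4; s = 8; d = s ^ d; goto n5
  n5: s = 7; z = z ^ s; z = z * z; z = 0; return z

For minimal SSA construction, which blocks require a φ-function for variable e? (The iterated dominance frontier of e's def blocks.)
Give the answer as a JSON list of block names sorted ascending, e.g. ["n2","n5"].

Answer: ["n3"]

Working:
idom tree: n1←n0 n2←n0 n3←n0 n4←n2 n5←n0
Join-block Dom:
  n3: preds {n1,n2}: {n0,n1} ∩ {n0,n2} = {n0}; idom=n0
  n5: preds {n0,n4}: {n0} ∩ {n0,n2,n4} = {n0}; idom=n0

DF derivation:
  n3←n1: walk n1 to n0
  n3←n2: walk n2 to n0
  n5←n0: walk · to n0
  n5←n4: walk n4→n2 to n0
  n0: DF=∅
  n1: DF={n3}
  n2: DF={n3,n5}
  n3: DF=∅
  n4: DF={n5}
  n5: DF=∅

φ for e: defs {n0,n1}
  DF⁺ = {n3}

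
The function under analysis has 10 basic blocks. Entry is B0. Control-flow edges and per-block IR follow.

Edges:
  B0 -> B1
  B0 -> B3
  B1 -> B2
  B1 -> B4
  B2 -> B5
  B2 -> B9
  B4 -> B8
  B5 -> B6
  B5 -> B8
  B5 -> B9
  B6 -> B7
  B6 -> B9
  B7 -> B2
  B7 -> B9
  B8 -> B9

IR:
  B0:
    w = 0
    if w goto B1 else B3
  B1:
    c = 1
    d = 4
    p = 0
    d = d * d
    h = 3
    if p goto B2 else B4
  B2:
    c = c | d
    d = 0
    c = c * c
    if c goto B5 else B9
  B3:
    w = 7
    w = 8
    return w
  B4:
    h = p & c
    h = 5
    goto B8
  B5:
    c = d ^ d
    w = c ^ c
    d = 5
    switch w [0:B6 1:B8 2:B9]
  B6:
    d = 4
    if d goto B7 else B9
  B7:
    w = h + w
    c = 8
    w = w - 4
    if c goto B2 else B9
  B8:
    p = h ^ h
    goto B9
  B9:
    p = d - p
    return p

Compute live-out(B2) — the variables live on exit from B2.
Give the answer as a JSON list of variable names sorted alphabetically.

Per-block:
  B0 def {w} use ∅
  B1 def {c,d,h,p} use ∅
  B2 def {c,d} use {c,d}
  B3 def {w} use ∅
  B4 def {h} use {c,p}
  B5 def {c,d,w} use {d}
  B6 def {d} use ∅
  B7 def {c,w} use {h,w}
  B8 def {p} use {h}
  B9 def {p} use {d,p}

Backward fixpoint:
  B0 li=∅ lo=∅
  B1 li=∅ lo={c,d,h,p}
  B2 li={c,d,h,p} lo={d,h,p}
  B3 li=∅ lo=∅
  B4 li={c,d,p} lo={d,h}
  B5 li={d,h,p} lo={d,h,p,w}
  B6 li={h,p,w} lo={d,h,p,w}
  B7 li={d,h,p,w} lo={c,d,h,p}
  B8 li={d,h} lo={d,p}
  B9 li={d,p} lo=∅

live-out(B2) = ["d", "h", "p"]

Answer: ["d", "h", "p"]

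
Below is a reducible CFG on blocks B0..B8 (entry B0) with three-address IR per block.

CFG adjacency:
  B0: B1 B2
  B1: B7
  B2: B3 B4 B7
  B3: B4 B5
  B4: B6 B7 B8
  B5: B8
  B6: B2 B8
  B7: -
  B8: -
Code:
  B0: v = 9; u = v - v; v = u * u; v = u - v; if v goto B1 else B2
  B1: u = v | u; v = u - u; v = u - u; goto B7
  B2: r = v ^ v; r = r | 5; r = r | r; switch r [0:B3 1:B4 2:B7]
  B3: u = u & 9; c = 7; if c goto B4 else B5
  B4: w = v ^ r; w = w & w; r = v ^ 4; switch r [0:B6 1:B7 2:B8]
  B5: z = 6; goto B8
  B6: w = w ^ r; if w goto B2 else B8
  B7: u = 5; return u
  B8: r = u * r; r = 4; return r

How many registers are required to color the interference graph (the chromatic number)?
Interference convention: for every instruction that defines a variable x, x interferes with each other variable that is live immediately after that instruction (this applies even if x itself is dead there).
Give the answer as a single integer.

def/use:
  B0 def {u,v} use ∅
  B1 def {u,v} use {u,v}
  B2 def {r} use {v}
  B3 def {c,u} use {u}
  B4 def {r,w} use {r,v}
  B5 def {z} use ∅
  B6 def {w} use {r,w}
  B7 def {u} use ∅
  B8 def {r} use {r,u}

Backward fixpoint:
  B0 li=∅ lo={u,v}
  B1 li={u,v} lo=∅
  B2 li={u,v} lo={r,u,v}
  B3 li={r,u,v} lo={r,u,v}
  B4 li={r,u,v} lo={r,u,v,w}
  B5 li={r,u} lo={r,u}
  B6 li={r,u,v,w} lo={r,u,v}
  B7 li=∅ lo=∅
  B8 li={r,u} lo=∅

Interfere edges:
  c — {r,u,v}
  r — {c,u,v,w,z}
  u — {c,r,v,w,z}
  v — {c,r,u,w}
  w — {r,u,v}
  z — {r,u}

Chromatic number:
  clique {c,r,u,v} ⇒ need ≥ 4
  4-colouring: R0={r}  R1={u}  R2={v,z}  R3={c,w}
  χ = 4

Answer: 4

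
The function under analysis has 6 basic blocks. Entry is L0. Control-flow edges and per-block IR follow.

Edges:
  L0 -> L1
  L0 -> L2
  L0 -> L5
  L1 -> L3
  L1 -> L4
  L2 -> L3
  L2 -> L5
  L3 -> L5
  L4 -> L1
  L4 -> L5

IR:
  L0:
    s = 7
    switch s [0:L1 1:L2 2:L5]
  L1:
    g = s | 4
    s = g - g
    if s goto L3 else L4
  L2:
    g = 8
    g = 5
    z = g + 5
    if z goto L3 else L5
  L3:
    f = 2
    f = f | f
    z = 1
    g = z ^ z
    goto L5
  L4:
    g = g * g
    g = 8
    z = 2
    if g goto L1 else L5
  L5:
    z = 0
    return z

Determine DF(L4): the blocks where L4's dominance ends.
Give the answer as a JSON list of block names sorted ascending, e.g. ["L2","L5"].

idom tree: L1←L0 L2←L0 L3←L0 L4←L1 L5←L0
Dom at joins:
  L1: preds {L0,L4}: {L0} ∩ {L0,L1,L4} = {L0}; idom=L0
  L3: preds {L1,L2}: {L0,L1} ∩ {L0,L2} = {L0}; idom=L0
  L5: preds {L0,L2,L3,L4}: {L0} ∩ {L0,L2} ∩ {L0,L3} ∩ {L0,L1,L4} = {L0}; idom=L0

DF walk-up:
  join L1 pred L0: · stop@L0
  join L1 pred L4: L4→L1 stop@L0
  join L3 pred L1: L1 stop@L0
  join L3 pred L2: L2 stop@L0
  join L5 pred L0: · stop@L0
  join L5 pred L2: L2 stop@L0
  join L5 pred L3: L3 stop@L0
  join L5 pred L4: L4→L1 stop@L0
  L0 → ∅
  L1 → {L1,L3,L5}
  L2 → {L3,L5}
  L3 → {L5}
  L4 → {L1,L5}
  L5 → ∅

DF(L4) = ["L1", "L5"]

Answer: ["L1", "L5"]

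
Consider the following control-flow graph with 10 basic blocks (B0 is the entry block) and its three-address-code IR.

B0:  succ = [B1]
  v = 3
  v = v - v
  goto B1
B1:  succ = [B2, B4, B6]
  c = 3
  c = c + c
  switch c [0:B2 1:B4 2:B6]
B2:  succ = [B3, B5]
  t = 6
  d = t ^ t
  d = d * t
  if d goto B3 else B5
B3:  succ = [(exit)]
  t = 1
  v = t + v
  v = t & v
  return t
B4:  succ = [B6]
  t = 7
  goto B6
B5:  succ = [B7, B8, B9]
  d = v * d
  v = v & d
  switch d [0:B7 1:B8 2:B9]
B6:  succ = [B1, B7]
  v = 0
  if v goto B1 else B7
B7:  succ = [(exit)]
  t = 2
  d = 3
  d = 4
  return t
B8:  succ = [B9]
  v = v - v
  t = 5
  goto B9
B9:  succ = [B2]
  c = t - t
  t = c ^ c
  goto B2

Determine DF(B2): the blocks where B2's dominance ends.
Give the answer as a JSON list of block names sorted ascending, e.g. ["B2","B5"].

idom tree: B1←B0 B2←B1 B3←B2 B4←B1 B5←B2 B6←B1 B7←B1 B8←B5 B9←B5
Join-block Dom:
  B1: preds {B0,B6}: {B0} ∩ {B0,B1,B6} = {B0}; idom=B0
  B2: preds {B1,B9}: {B0,B1} ∩ {B0,B1,B2,B5,B9} = {B0,B1}; idom=B1
  B6: preds {B1,B4}: {B0,B1} ∩ {B0,B1,B4} = {B0,B1}; idom=B1
  B7: preds {B5,B6}: {B0,B1,B2,B5} ∩ {B0,B1,B6} = {B0,B1}; idom=B1
  B9: preds {B5,B8}: {B0,B1,B2,B5} ∩ {B0,B1,B2,B5,B8} = {B0,B1,B2,B5}; idom=B5

Frontier:
  B1←B0: walk · to B0
  B1←B6: walk B6→B1 to B0
  B2←B1: walk · to B1
  B2←B9: walk B9→B5→B2 to B1
  B6←B1: walk · to B1
  B6←B4: walk B4 to B1
  B7←B5: walk B5→B2 to B1
  B7←B6: walk B6 to B1
  B9←B5: walk · to B5
  B9←B8: walk B8 to B5
  B0: DF=∅
  B1: DF={B1}
  B2: DF={B2,B7}
  B3: DF=∅
  B4: DF={B6}
  B5: DF={B2,B7}
  B6: DF={B1,B7}
  B7: DF=∅
  B8: DF={B9}
  B9: DF={B2}

DF(B2) = ["B2", "B7"]

Answer: ["B2", "B7"]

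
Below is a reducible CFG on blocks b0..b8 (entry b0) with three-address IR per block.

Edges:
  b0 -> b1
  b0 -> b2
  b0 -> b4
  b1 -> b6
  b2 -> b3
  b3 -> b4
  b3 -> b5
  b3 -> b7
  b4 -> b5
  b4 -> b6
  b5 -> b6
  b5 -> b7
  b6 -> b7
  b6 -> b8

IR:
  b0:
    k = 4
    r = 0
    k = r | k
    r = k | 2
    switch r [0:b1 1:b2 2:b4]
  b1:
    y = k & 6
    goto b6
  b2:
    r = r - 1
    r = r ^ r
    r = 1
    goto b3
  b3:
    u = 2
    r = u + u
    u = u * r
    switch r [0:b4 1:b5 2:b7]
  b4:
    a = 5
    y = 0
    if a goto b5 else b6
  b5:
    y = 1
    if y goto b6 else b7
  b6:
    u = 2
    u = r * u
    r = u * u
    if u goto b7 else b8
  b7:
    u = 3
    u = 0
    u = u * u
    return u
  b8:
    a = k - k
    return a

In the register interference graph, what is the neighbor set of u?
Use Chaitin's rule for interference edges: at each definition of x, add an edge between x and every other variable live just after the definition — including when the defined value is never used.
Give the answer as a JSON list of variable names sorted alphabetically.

Block summaries:
  b0: {k,r} / ∅
  b1: {y} / {k}
  b2: {r} / {r}
  b3: {r,u} / ∅
  b4: {a,y} / ∅
  b5: {y} / ∅
  b6: {r,u} / {r}
  b7: {u} / ∅
  b8: {a} / {k}

Live sets:
  b0 li=∅ lo={k,r}
  b1 li={k,r} lo={k,r}
  b2 li={k,r} lo={k}
  b3 li={k} lo={k,r}
  b4 li={k,r} lo={k,r}
  b5 li={k,r} lo={k,r}
  b6 li={k,r} lo={k}
  b7 li=∅ lo=∅
  b8 li={k} lo=∅

Conflict graph:
  a — {k,r,y}
  k — {a,r,u,y}
  r — {a,k,u,y}
  u — {k,r}
  y — {a,k,r}

N(u) = ["k", "r"]

Answer: ["k", "r"]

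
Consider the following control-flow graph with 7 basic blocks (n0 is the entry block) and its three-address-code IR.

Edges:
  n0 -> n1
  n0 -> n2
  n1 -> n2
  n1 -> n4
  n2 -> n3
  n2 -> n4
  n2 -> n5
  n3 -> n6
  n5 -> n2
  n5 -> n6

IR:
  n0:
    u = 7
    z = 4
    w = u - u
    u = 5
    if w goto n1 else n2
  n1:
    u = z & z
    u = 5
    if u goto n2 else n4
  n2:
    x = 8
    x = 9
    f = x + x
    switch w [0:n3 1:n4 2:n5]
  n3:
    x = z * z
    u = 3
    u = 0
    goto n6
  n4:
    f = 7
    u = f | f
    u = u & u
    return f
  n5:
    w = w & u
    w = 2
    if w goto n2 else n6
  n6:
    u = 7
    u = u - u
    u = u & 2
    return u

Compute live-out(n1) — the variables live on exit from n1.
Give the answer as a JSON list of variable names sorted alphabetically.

Answer: ["u", "w", "z"]

Working:
Per-block:
  n0 def {u,w,z} use ∅
  n1 def {u} use {z}
  n2 def {f,x} use {w}
  n3 def {u,x} use {z}
  n4 def {f,u} use ∅
  n5 def {w} use {u,w}
  n6 def {u} use ∅

Live sets:
  n0 li=∅ lo={u,w,z}
  n1 li={w,z} lo={u,w,z}
  n2 li={u,w,z} lo={u,w,z}
  n3 li={z} lo=∅
  n4 li=∅ lo=∅
  n5 li={u,w,z} lo={u,w,z}
  n6 li=∅ lo=∅

live-out(n1) = ["u", "w", "z"]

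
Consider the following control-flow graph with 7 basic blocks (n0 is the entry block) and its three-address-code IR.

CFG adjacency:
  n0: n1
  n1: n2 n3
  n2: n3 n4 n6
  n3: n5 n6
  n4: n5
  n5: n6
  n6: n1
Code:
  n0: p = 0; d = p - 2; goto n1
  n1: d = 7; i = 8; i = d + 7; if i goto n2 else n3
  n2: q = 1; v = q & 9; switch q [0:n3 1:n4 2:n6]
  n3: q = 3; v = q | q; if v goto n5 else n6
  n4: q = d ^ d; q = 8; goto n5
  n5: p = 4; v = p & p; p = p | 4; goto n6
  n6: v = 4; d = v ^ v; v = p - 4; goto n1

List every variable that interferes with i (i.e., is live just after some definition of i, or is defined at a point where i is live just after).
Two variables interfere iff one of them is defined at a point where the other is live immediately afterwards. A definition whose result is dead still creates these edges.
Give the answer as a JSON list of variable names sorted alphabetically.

Per-block:
  n0: {d,p} / ∅
  n1: {d,i} / ∅
  n2: {q,v} / ∅
  n3: {q,v} / ∅
  n4: {q} / {d}
  n5: {p,v} / ∅
  n6: {d,v} / {p}

Backward fixpoint:
  n0: in=∅ out={p}
  n1: in={p} out={d,p}
  n2: in={d,p} out={d,p}
  n3: in={p} out={p}
  n4: in={d} out=∅
  n5: in=∅ out={p}
  n6: in={p} out={p}

Interfere edges:
  d: {i,p,q,v}
  i: {d,p}
  p: {d,i,q,v}
  q: {d,p,v}
  v: {d,p,q}

N(i) = ["d", "p"]

Answer: ["d", "p"]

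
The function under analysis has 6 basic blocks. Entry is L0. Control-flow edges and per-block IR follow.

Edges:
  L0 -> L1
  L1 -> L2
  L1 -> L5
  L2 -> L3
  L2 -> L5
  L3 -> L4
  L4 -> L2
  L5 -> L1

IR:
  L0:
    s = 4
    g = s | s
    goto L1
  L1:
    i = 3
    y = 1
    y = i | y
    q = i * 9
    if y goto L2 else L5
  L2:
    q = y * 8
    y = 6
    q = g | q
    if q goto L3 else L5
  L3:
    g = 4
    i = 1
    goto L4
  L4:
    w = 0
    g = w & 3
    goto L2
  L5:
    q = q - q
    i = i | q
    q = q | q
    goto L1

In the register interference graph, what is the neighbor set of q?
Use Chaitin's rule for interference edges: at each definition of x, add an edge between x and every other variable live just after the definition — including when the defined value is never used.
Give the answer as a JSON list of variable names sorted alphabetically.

def/use:
  L0: {g,s} / ∅
  L1: {i,q,y} / ∅
  L2: {q,y} / {g,y}
  L3: {g,i} / ∅
  L4: {g,w} / ∅
  L5: {i,q} / {i,q}

Liveness:
  L0 li=∅ lo={g}
  L1 li={g} lo={g,i,q,y}
  L2 li={g,i,y} lo={g,i,q,y}
  L3 li={y} lo={i,y}
  L4 li={i,y} lo={g,i,y}
  L5 li={g,i,q} lo={g}

Conflict graph:
  g↔{i,q,y}
  i↔{g,q,w,y}
  q↔{g,i,y}
  s↔∅
  w↔{i,y}
  y↔{g,i,q,w}

N(q) = ["g", "i", "y"]

Answer: ["g", "i", "y"]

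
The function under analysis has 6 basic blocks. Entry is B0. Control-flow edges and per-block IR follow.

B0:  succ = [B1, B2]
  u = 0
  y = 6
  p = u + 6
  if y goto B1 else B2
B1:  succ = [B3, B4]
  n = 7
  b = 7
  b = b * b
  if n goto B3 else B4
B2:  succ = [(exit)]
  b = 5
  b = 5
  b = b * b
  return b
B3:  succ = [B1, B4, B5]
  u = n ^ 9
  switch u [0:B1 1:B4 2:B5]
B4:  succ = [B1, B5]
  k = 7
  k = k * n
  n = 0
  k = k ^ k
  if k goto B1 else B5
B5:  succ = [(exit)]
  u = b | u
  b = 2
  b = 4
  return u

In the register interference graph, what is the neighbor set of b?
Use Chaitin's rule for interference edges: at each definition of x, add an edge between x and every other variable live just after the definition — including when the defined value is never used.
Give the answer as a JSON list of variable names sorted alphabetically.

Per-block:
  B0: {p,u,y} / ∅
  B1: {b,n} / ∅
  B2: {b} / ∅
  B3: {u} / {n}
  B4: {k,n} / {n}
  B5: {b,u} / {b,u}

Live sets:
  B0: in=∅ out={u}
  B1: in={u} out={b,n,u}
  B2: in=∅ out=∅
  B3: in={b,n} out={b,n,u}
  B4: in={b,n,u} out={b,u}
  B5: in={b,u} out=∅

Interfere edges:
  b: {k,n,u}
  k: {b,n,u}
  n: {b,k,u}
  p: {u,y}
  u: {b,k,n,p,y}
  y: {p,u}

N(b) = ["k", "n", "u"]

Answer: ["k", "n", "u"]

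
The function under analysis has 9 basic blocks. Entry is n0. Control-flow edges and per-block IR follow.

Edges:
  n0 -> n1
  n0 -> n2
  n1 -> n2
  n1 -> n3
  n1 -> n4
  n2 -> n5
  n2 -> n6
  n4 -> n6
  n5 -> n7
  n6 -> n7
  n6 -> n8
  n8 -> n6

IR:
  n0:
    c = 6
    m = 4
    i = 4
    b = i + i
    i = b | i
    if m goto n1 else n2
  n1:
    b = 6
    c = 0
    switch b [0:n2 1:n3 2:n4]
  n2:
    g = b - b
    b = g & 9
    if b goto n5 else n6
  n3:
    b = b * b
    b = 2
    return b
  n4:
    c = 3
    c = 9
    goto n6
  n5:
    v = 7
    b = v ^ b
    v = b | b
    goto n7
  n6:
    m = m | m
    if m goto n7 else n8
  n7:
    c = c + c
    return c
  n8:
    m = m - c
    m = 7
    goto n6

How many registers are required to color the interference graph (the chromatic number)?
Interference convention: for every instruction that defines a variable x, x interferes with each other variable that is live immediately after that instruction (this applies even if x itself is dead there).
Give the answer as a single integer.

Answer: 4

Analysis:
def/use:
  n0 def {b,c,i,m} use ∅
  n1 def {b,c} use ∅
  n2 def {b,g} use {b}
  n3 def {b} use {b}
  n4 def {c} use ∅
  n5 def {b,v} use {b}
  n6 def {m} use {m}
  n7 def {c} use {c}
  n8 def {m} use {c,m}

Liveness:
  n0 li=∅ lo={b,c,m}
  n1 li={m} lo={b,c,m}
  n2 li={b,c,m} lo={b,c,m}
  n3 li={b} lo=∅
  n4 li={m} lo={c,m}
  n5 li={b,c} lo={c}
  n6 li={c,m} lo={c,m}
  n7 li={c} lo=∅
  n8 li={c,m} lo={c,m}

Conflict graph:
  b↔{c,i,m,v}
  c↔{b,g,i,m,v}
  g↔{c,m}
  i↔{b,c,m}
  m↔{b,c,g,i}
  v↔{b,c}

Chromatic number:
  {b,c,i,m} pairwise interfere (4-clique) ⇒ χ ≥ 4
  assign b→R1 c→R0 g→R1 i→R3 m→R2 v→R2 — no edge inside a register ⇒ χ ≤ 4
  χ = 4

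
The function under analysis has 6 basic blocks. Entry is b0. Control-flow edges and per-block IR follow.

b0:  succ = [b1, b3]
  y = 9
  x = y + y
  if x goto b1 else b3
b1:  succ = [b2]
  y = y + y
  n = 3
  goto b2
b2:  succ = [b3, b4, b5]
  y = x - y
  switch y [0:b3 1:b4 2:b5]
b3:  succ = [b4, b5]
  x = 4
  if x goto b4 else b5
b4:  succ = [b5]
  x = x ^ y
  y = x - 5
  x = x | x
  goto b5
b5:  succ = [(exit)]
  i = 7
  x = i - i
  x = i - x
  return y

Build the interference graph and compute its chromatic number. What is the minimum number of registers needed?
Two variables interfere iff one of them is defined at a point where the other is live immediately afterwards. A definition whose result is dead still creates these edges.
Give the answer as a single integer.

Answer: 3

Working:
Block summaries:
  b0 def {x,y} use ∅
  b1 def {n,y} use {y}
  b2 def {y} use {x,y}
  b3 def {x} use ∅
  b4 def {x,y} use {x,y}
  b5 def {i,x} use {y}

Liveness:
  b0: in=∅ out={x,y}
  b1: in={x,y} out={x,y}
  b2: in={x,y} out={x,y}
  b3: in={y} out={x,y}
  b4: in={x,y} out={y}
  b5: in={y} out=∅

Conflict graph:
  i: {x,y}
  n: {x,y}
  x: {i,n,y}
  y: {i,n,x}

Colouring:
  {i,x,y} pairwise interfere (3-clique) ⇒ χ ≥ 3
  3-colouring: r0={x}  r1={y}  r2={i,n}
  χ = 3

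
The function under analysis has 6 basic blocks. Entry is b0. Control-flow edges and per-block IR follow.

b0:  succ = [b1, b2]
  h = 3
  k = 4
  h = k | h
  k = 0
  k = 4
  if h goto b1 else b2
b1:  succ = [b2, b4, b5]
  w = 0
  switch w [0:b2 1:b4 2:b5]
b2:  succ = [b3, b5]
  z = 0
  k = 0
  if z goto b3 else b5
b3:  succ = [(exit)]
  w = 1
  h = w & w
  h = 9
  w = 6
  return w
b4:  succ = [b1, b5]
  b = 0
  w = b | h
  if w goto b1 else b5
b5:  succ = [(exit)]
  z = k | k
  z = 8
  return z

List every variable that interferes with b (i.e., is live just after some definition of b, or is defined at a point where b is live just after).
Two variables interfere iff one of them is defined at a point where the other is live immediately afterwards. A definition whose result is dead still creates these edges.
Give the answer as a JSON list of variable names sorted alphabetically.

Answer: ["h", "k"]

Working:
Block summaries:
  b0 def {h,k} use ∅
  b1 def {w} use ∅
  b2 def {k,z} use ∅
  b3 def {h,w} use ∅
  b4 def {b,w} use {h}
  b5 def {z} use {k}

Live sets:
  b0 li=∅ lo={h,k}
  b1 li={h,k} lo={h,k}
  b2 li=∅ lo={k}
  b3 li=∅ lo=∅
  b4 li={h,k} lo={h,k}
  b5 li={k} lo=∅

Interfere edges:
  b↔{h,k}
  h↔{b,k,w}
  k↔{b,h,w,z}
  w↔{h,k}
  z↔{k}

N(b) = ["h", "k"]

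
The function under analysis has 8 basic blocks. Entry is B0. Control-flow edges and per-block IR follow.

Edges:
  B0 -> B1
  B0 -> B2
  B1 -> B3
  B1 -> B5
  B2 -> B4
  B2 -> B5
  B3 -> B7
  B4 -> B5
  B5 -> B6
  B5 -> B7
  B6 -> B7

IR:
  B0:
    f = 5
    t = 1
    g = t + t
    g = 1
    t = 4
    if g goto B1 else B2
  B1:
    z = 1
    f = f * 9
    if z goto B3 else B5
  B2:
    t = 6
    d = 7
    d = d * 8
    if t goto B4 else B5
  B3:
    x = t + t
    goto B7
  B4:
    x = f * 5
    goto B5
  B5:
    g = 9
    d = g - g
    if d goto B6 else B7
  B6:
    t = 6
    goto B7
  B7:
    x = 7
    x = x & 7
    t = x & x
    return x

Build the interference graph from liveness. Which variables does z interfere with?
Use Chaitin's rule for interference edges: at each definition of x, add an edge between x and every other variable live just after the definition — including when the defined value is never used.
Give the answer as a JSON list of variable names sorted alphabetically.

def/use:
  B0 def {f,g,t} use ∅
  B1 def {f,z} use {f}
  B2 def {d,t} use ∅
  B3 def {x} use {t}
  B4 def {x} use {f}
  B5 def {d,g} use ∅
  B6 def {t} use ∅
  B7 def {t,x} use ∅

Live sets:
  B0: in=∅ out={f,t}
  B1: in={f,t} out={t}
  B2: in={f} out={f}
  B3: in={t} out=∅
  B4: in={f} out=∅
  B5: in=∅ out=∅
  B6: in=∅ out=∅
  B7: in=∅ out=∅

Interfere edges:
  d: {f,t}
  f: {d,g,t,z}
  g: {f,t}
  t: {d,f,g,x,z}
  x: {t}
  z: {f,t}

N(z) = ["f", "t"]

Answer: ["f", "t"]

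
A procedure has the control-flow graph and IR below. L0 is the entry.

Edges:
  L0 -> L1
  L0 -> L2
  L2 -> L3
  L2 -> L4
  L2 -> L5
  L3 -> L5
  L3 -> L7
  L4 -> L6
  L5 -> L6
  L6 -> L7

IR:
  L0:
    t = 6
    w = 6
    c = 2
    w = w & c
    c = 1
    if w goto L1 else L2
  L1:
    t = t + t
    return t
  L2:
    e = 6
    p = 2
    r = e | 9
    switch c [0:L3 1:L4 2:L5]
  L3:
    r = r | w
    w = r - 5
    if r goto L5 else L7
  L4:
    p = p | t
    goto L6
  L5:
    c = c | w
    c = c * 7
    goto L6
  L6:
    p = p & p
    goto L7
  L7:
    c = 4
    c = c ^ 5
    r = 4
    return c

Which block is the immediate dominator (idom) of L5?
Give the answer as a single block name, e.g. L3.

Answer: L2

Analysis:
idom tree: L1←L0 L2←L0 L3←L2 L4←L2 L5←L2 L6←L2 L7←L2
Dom at joins:
  L5: preds {L2,L3}: {L0,L2} ∩ {L0,L2,L3} = {L0,L2}; idom=L2
  L6: preds {L4,L5}: {L0,L2,L4} ∩ {L0,L2,L5} = {L0,L2}; idom=L2
  L7: preds {L3,L6}: {L0,L2,L3} ∩ {L0,L2,L6} = {L0,L2}; idom=L2

idom(L5) = L2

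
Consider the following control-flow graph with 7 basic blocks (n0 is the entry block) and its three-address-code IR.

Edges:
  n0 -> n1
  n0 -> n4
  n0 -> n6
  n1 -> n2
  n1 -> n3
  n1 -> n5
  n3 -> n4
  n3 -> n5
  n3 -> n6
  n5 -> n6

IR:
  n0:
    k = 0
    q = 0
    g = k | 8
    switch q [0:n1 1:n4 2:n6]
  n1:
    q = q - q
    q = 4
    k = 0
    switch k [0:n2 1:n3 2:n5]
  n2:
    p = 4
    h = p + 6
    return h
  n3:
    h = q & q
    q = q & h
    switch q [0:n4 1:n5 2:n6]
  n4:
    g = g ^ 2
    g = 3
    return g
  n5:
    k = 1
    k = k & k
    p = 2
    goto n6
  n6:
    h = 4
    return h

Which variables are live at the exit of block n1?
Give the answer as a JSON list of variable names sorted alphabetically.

def/use:
  n0: def={g,k,q} ue=∅
  n1: def={k,q} ue={q}
  n2: def={h,p} ue=∅
  n3: def={h,q} ue={q}
  n4: def={g} ue={g}
  n5: def={k,p} ue=∅
  n6: def={h} ue=∅

Liveness:
  n0 li=∅ lo={g,q}
  n1 li={g,q} lo={g,q}
  n2 li=∅ lo=∅
  n3 li={g,q} lo={g}
  n4 li={g} lo=∅
  n5 li=∅ lo=∅
  n6 li=∅ lo=∅

live-out(n1) = ["g", "q"]

Answer: ["g", "q"]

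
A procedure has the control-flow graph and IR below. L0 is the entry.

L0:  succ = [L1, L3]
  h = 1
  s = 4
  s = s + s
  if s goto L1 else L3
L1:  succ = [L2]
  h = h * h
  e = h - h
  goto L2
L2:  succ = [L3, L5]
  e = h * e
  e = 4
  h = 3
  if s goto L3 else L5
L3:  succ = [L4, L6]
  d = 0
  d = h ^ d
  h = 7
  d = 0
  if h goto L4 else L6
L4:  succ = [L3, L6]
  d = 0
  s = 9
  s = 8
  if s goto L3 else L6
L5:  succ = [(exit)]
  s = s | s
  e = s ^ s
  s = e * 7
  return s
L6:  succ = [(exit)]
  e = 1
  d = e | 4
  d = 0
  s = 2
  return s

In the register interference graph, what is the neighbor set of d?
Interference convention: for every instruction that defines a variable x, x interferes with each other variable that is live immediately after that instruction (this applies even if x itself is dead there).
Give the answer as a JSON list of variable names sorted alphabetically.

Answer: ["h"]

Derivation:
Block summaries:
  L0: def={h,s} ue=∅
  L1: def={e,h} ue={h}
  L2: def={e,h} ue={e,h,s}
  L3: def={d,h} ue={h}
  L4: def={d,s} ue=∅
  L5: def={e,s} ue={s}
  L6: def={d,e,s} ue=∅

Live sets:
  L0: in=∅ out={h,s}
  L1: in={h,s} out={e,h,s}
  L2: in={e,h,s} out={h,s}
  L3: in={h} out={h}
  L4: in={h} out={h}
  L5: in={s} out=∅
  L6: in=∅ out=∅

Conflict graph:
  d: {h}
  e: {h,s}
  h: {d,e,s}
  s: {e,h}

N(d) = ["h"]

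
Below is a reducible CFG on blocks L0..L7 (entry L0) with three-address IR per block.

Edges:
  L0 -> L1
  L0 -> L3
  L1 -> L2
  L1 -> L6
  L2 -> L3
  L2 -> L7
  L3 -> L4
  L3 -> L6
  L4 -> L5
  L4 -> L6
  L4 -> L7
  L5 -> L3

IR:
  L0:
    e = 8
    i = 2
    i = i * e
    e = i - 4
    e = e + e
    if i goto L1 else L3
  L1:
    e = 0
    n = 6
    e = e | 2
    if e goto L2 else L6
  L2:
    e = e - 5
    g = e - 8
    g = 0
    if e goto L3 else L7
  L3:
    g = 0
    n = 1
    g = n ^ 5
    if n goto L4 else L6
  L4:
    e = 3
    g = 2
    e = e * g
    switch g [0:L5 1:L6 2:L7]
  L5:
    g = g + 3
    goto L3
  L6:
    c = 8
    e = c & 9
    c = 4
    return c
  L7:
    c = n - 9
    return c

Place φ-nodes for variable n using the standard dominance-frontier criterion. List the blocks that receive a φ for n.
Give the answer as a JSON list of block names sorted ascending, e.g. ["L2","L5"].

Answer: ["L3", "L6", "L7"]

Derivation:
idom tree: L1←L0 L2←L1 L3←L0 L4←L3 L5←L4 L6←L0 L7←L0
Dom∩ at merges:
  L3: preds {L0,L2,L5}: {L0} ∩ {L0,L1,L2} ∩ {L0,L3,L4,L5} = {L0}; idom=L0
  L6: preds {L1,L3,L4}: {L0,L1} ∩ {L0,L3} ∩ {L0,L3,L4} = {L0}; idom=L0
  L7: preds {L2,L4}: {L0,L1,L2} ∩ {L0,L3,L4} = {L0}; idom=L0

DF walk-up:
  join L3 pred L0: · stop@L0
  join L3 pred L2: L2→L1 stop@L0
  join L3 pred L5: L5→L4→L3 stop@L0
  join L6 pred L1: L1 stop@L0
  join L6 pred L3: L3 stop@L0
  join L6 pred L4: L4→L3 stop@L0
  join L7 pred L2: L2→L1 stop@L0
  join L7 pred L4: L4→L3 stop@L0
  L0 → ∅
  L1 → {L3,L6,L7}
  L2 → {L3,L7}
  L3 → {L3,L6,L7}
  L4 → {L3,L6,L7}
  L5 → {L3}
  L6 → ∅
  L7 → ∅

φ for n: defs {L1,L3}
  DF⁺ = {L3,L6,L7}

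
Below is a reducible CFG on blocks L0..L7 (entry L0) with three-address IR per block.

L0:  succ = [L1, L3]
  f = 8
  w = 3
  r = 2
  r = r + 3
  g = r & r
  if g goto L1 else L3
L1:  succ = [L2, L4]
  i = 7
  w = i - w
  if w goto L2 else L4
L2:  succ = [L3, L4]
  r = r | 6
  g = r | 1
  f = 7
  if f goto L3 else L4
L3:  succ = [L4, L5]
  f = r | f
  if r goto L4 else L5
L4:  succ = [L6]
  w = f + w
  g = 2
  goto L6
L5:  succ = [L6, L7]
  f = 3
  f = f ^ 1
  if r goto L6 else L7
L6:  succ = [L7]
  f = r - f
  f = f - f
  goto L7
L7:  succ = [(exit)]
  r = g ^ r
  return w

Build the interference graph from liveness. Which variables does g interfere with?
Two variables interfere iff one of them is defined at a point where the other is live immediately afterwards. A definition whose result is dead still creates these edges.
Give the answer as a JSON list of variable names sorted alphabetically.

Answer: ["f", "r", "w"]

Derivation:
Block summaries:
  L0: {f,g,r,w} / ∅
  L1: {i,w} / {w}
  L2: {f,g,r} / {r}
  L3: {f} / {f,r}
  L4: {g,w} / {f,w}
  L5: {f} / {r}
  L6: {f} / {f,r}
  L7: {r} / {g,r,w}

Liveness:
  live L0: ∅→{f,g,r,w}
  live L1: {f,r,w}→{f,r,w}
  live L2: {r,w}→{f,g,r,w}
  live L3: {f,g,r,w}→{f,g,r,w}
  live L4: {f,r,w}→{f,g,r,w}
  live L5: {g,r,w}→{f,g,r,w}
  live L6: {f,g,r,w}→{g,r,w}
  live L7: {g,r,w}→∅

Interference:
  f↔{g,i,r,w}
  g↔{f,r,w}
  i↔{f,r,w}
  r↔{f,g,i,w}
  w↔{f,g,i,r}

N(g) = ["f", "r", "w"]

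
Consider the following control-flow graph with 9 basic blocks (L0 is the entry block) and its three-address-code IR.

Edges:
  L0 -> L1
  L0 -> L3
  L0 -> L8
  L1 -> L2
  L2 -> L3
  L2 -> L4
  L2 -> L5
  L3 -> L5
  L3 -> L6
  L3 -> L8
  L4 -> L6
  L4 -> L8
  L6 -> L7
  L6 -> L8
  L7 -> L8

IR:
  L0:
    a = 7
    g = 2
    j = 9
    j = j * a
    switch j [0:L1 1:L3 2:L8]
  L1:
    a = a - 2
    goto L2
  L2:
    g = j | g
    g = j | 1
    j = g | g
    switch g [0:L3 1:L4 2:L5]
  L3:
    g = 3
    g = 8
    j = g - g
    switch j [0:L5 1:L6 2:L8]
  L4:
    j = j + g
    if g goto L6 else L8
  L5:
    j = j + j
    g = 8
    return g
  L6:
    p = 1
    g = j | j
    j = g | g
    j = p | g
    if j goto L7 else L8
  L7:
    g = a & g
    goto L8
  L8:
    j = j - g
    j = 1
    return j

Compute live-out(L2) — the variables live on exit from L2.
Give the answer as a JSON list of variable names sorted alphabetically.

Answer: ["a", "g", "j"]

Analysis:
Per-block:
  L0 def {a,g,j} use ∅
  L1 def {a} use {a}
  L2 def {g,j} use {g,j}
  L3 def {g,j} use ∅
  L4 def {j} use {g,j}
  L5 def {g,j} use {j}
  L6 def {g,j,p} use {j}
  L7 def {g} use {a,g}
  L8 def {j} use {g,j}

Live sets:
  live L0: ∅→{a,g,j}
  live L1: {a,g,j}→{a,g,j}
  live L2: {a,g,j}→{a,g,j}
  live L3: {a}→{a,g,j}
  live L4: {a,g,j}→{a,g,j}
  live L5: {j}→∅
  live L6: {a,j}→{a,g,j}
  live L7: {a,g,j}→{g,j}
  live L8: {g,j}→∅

live-out(L2) = ["a", "g", "j"]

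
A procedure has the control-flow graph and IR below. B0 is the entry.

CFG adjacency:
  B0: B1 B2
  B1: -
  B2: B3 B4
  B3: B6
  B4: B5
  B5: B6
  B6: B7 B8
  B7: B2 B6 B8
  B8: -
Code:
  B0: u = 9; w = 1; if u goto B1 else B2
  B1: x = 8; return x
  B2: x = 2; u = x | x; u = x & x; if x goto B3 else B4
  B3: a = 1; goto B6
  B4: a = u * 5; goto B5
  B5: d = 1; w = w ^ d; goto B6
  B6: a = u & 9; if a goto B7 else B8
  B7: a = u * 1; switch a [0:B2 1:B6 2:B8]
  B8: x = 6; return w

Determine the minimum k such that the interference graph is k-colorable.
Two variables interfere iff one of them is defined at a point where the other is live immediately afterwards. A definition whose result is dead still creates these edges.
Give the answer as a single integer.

Block summaries:
  B0 def {u,w} use ∅
  B1 def {x} use ∅
  B2 def {u,x} use ∅
  B3 def {a} use ∅
  B4 def {a} use {u}
  B5 def {d,w} use {w}
  B6 def {a} use {u}
  B7 def {a} use {u}
  B8 def {x} use {w}

Backward fixpoint:
  live B0: ∅→{w}
  live B1: ∅→∅
  live B2: {w}→{u,w}
  live B3: {u,w}→{u,w}
  live B4: {u,w}→{u,w}
  live B5: {u,w}→{u,w}
  live B6: {u,w}→{u,w}
  live B7: {u,w}→{u,w}
  live B8: {w}→∅

Interference:
  a — {u,w}
  d — {u,w}
  u — {a,d,w,x}
  w — {a,d,u,x}
  x — {u,w}

Colouring:
  {a,u,w} pairwise interfere (3-clique) ⇒ χ ≥ 3
  3-colouring: r0={u}  r1={w}  r2={a,d,x}
  χ = 3

Answer: 3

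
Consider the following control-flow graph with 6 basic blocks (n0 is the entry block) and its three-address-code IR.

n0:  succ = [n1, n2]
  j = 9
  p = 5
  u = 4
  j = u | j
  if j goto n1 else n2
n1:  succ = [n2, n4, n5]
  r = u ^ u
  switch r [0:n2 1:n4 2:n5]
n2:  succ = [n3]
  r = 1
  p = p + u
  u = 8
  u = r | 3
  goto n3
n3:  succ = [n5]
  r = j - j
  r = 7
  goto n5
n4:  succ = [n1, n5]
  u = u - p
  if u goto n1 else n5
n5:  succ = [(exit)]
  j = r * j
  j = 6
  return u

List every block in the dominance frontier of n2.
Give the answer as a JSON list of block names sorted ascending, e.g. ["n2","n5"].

Answer: ["n5"]

Working:
idom tree: n1←n0 n2←n0 n3←n2 n4←n1 n5←n0
Dom at joins:
  n1: preds {n0,n4}: {n0} ∩ {n0,n1,n4} = {n0}; idom=n0
  n2: preds {n0,n1}: {n0} ∩ {n0,n1} = {n0}; idom=n0
  n5: preds {n1,n3,n4}: {n0,n1} ∩ {n0,n2,n3} ∩ {n0,n1,n4} = {n0}; idom=n0

Frontier:
  n1←n0: walk · to n0
  n1←n4: walk n4→n1 to n0
  n2←n0: walk · to n0
  n2←n1: walk n1 to n0
  n5←n1: walk n1 to n0
  n5←n3: walk n3→n2 to n0
  n5←n4: walk n4→n1 to n0
  n0 → ∅
  n1 → {n1,n2,n5}
  n2 → {n5}
  n3 → {n5}
  n4 → {n1,n5}
  n5 → ∅

DF(n2) = ["n5"]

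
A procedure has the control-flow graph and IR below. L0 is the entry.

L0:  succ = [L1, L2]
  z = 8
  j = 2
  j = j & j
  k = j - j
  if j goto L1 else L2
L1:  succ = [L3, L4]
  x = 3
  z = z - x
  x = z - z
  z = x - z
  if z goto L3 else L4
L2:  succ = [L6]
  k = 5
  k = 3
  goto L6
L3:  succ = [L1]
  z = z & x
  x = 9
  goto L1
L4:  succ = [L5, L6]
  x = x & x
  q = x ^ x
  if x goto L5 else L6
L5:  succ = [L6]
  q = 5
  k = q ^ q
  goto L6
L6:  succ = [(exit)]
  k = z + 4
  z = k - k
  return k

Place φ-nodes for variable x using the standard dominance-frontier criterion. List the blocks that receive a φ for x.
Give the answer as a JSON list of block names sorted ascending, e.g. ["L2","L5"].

idom tree: L1←L0 L2←L0 L3←L1 L4←L1 L5←L4 L6←L0
Dom at joins:
  L1: preds {L0,L3}: {L0} ∩ {L0,L1,L3} = {L0}; idom=L0
  L6: preds {L2,L4,L5}: {L0,L2} ∩ {L0,L1,L4} ∩ {L0,L1,L4,L5} = {L0}; idom=L0

Frontier:
  L1←L0: walk · to L0
  L1←L3: walk L3→L1 to L0
  L6←L2: walk L2 to L0
  L6←L4: walk L4→L1 to L0
  L6←L5: walk L5→L4→L1 to L0
  L0 → ∅
  L1 → {L1,L6}
  L2 → {L6}
  L3 → {L1}
  L4 → {L6}
  L5 → {L6}
  L6 → ∅

φ for x: defs {L1,L3,L4}
  DF⁺ = {L1,L6}

Answer: ["L1", "L6"]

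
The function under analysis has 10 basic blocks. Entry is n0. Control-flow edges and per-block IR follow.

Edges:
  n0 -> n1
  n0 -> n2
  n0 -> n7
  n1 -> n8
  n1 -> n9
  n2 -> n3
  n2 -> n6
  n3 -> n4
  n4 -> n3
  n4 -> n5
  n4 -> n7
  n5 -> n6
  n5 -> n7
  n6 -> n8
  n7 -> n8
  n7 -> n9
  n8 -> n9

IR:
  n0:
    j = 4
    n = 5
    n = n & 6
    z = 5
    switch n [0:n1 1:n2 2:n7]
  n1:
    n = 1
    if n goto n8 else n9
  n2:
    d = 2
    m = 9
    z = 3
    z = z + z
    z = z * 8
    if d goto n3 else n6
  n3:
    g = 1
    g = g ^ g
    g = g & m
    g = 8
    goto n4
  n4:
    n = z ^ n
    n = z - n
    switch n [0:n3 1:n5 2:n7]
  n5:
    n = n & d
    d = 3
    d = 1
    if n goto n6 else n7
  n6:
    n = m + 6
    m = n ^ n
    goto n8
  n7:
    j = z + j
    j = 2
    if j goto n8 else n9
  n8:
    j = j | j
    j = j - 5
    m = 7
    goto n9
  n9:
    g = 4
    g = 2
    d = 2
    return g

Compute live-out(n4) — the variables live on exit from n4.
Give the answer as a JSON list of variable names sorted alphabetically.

def/use:
  n0: def={j,n,z} ue=∅
  n1: def={n} ue=∅
  n2: def={d,m,z} ue=∅
  n3: def={g} ue={m}
  n4: def={n} ue={n,z}
  n5: def={d,n} ue={d,n}
  n6: def={m,n} ue={m}
  n7: def={j} ue={j,z}
  n8: def={j,m} ue={j}
  n9: def={d,g} ue=∅

Liveness:
  n0 li=∅ lo={j,n,z}
  n1 li={j} lo={j}
  n2 li={j,n} lo={d,j,m,n,z}
  n3 li={d,j,m,n,z} lo={d,j,m,n,z}
  n4 li={d,j,m,n,z} lo={d,j,m,n,z}
  n5 li={d,j,m,n,z} lo={j,m,z}
  n6 li={j,m} lo={j}
  n7 li={j,z} lo={j}
  n8 li={j} lo=∅
  n9 li=∅ lo=∅

live-out(n4) = ["d", "j", "m", "n", "z"]

Answer: ["d", "j", "m", "n", "z"]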